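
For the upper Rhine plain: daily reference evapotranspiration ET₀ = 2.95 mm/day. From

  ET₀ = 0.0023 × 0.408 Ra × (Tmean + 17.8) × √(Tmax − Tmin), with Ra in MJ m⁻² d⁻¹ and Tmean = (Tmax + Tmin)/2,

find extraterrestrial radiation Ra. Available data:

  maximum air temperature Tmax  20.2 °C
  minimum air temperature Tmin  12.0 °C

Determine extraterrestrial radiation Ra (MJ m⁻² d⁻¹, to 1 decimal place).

Tmean = (20.2+12.0)/2 = 16.10 °C; ΔT = 8.2
Ra = ET₀ / [0.0023 × 0.408 × (Tmean+17.8) × √ΔT]
   = 2.95 / (0.0023 × 0.408 × 33.90 × 2.8636) = 32.383 MJ m⁻² d⁻¹

32.4 MJ m⁻² d⁻¹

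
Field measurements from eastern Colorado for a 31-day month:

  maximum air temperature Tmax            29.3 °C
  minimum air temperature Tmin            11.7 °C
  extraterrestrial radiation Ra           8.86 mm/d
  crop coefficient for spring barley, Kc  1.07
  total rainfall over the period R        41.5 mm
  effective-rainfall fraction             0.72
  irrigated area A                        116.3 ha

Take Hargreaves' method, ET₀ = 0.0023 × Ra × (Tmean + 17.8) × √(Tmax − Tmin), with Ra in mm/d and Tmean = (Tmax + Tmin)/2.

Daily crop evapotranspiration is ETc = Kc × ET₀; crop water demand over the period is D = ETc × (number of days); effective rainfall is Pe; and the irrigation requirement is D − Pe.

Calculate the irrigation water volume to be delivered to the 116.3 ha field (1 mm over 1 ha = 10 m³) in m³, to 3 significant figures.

Tmean = (29.3 + 11.7)/2 = 20.50 °C
ET₀ = 0.0023 × 8.86 × (20.50 + 17.8) × √17.6 = 0.0023 × 8.86 × 38.30 × 4.1952 = 3.2743 mm/d
ETc = Kc × ET₀ = 1.07 × 3.2743 = 3.5035 mm/d
Crop demand D = ETc × 31 d = 3.5035 × 31 = 108.609 mm
Pe = 0.72 × 41.5 = 29.880 mm
D − Pe = 108.609 − 29.880 = 78.729 mm
Volume = 78.729 mm × 116.3 ha × 10 = 91561.8 m³

91600 m³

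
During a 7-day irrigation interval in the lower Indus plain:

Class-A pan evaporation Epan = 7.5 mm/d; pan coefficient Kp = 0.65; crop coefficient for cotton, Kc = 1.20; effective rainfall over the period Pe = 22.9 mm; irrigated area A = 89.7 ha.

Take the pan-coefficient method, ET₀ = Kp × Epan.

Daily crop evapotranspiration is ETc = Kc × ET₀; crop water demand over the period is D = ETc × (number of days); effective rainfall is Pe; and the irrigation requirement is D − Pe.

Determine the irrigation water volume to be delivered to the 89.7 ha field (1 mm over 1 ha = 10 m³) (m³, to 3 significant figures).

16200 m³

ET₀ = 0.65 × 7.5 = 4.8750 mm/d
ETc = Kc × ET₀ = 1.20 × 4.8750 = 5.8500 mm/d
Crop demand D = ETc × 7 d = 5.8500 × 7 = 40.950 mm
D − Pe = 40.950 − 22.9 = 18.050 mm
Volume = 18.050 mm × 89.7 ha × 10 = 16190.9 m³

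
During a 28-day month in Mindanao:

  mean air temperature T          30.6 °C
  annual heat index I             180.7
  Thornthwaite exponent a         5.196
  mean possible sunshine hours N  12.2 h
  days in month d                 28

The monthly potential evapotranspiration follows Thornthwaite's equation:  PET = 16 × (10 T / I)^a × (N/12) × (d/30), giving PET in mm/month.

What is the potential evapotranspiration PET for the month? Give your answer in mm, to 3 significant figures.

234 mm

10T/I = 10 × 30.6 / 180.7 = 1.6934
(10T/I)^a = 1.6934^5.196 = 15.4396
Uncorrected PET = 16 × 15.4396 = 247.034 mm
Correction = (N/12)(d/30) = (12.2/12)(28/30) = 0.9489
PET = 247.034 × 0.9489 = 234.411 mm/month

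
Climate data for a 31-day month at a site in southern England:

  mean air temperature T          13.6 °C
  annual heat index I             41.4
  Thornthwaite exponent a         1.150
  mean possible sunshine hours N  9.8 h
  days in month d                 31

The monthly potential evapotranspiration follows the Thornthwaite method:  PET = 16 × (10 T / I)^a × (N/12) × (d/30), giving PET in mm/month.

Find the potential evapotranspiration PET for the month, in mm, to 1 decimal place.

10T/I = 10 × 13.6 / 41.4 = 3.2850
(10T/I)^a = 3.2850^1.150 = 3.9266
Uncorrected PET = 16 × 3.9266 = 62.826 mm
Correction = (N/12)(d/30) = (9.8/12)(31/30) = 0.8439
PET = 62.826 × 0.8439 = 53.019 mm/month

53.0 mm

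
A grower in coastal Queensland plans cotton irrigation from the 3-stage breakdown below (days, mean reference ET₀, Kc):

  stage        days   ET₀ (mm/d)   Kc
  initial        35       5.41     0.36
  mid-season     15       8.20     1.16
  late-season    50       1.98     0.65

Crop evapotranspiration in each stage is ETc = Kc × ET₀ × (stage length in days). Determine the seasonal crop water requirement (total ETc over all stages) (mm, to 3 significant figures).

275 mm

initial: 0.36 × 5.41 × 35 = 68.17 mm
mid-season: 1.16 × 8.20 × 15 = 142.68 mm
late-season: 0.65 × 1.98 × 50 = 64.35 mm
Seasonal total = 275.20 mm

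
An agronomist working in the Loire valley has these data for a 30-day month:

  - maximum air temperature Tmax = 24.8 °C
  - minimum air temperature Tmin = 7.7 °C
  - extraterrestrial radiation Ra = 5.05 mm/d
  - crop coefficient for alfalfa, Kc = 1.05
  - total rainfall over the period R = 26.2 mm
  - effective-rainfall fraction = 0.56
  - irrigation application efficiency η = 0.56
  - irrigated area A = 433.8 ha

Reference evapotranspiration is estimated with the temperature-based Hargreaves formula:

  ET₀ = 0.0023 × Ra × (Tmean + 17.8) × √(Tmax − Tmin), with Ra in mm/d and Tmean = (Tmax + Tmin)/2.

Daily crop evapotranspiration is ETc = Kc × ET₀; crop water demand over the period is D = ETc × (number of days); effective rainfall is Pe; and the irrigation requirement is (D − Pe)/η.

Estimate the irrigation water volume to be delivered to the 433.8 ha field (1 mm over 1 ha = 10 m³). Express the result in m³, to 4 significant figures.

285400 m³

Tmean = (24.8 + 7.7)/2 = 16.25 °C
ET₀ = 0.0023 × 5.05 × (16.25 + 17.8) × √17.1 = 0.0023 × 5.05 × 34.05 × 4.1352 = 1.6354 mm/d
ETc = Kc × ET₀ = 1.05 × 1.6354 = 1.7172 mm/d
Crop demand D = ETc × 30 d = 1.7172 × 30 = 51.516 mm
Pe = 0.56 × 26.2 = 14.672 mm
D − Pe = 51.516 − 14.672 = 36.844 mm
Gross irrigation = 36.844 / 0.56 = 65.793 mm
Volume = 65.793 mm × 433.8 ha × 10 = 285410.0 m³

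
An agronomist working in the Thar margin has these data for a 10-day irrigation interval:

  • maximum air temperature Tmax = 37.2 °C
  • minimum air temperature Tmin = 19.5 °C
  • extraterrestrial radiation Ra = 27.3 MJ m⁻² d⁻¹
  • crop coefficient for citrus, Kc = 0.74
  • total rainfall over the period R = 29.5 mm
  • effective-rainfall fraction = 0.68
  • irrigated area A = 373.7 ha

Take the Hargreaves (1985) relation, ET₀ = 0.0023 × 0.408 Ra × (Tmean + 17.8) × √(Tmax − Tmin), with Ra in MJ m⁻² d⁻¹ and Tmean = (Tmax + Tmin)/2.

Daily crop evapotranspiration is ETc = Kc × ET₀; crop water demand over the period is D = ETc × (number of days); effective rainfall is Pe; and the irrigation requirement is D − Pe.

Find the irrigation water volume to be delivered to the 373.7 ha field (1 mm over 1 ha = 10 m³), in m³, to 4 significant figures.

Tmean = (37.2 + 19.5)/2 = 28.35 °C
0.408 Ra = 0.408 × 27.3 = 11.1384 mm/d equivalent
ET₀ = 0.0023 × 11.1384 × (28.35 + 17.8) × √17.7 = 0.0023 × 11.1384 × 46.15 × 4.2071 = 4.9740 mm/d
ETc = Kc × ET₀ = 0.74 × 4.9740 = 3.6808 mm/d
Crop demand D = ETc × 10 d = 3.6808 × 10 = 36.808 mm
Pe = 0.68 × 29.5 = 20.060 mm
D − Pe = 36.808 − 20.060 = 16.748 mm
Volume = 16.748 mm × 373.7 ha × 10 = 62587.3 m³

62590 m³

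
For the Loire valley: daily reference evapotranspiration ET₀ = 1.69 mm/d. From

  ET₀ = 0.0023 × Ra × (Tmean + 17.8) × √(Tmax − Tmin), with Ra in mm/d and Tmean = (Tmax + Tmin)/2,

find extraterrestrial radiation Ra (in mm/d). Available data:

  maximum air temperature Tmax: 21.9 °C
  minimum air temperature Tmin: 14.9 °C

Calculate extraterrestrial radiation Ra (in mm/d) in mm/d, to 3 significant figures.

Tmean = 18.40 °C; √ΔT = 2.6458
Ra = ET₀ / [0.0023 × (Tmean+17.8) × √ΔT] = 1.69 / (0.0023 × 36.20 × 2.6458) = 7.672 mm/d

7.67 mm/d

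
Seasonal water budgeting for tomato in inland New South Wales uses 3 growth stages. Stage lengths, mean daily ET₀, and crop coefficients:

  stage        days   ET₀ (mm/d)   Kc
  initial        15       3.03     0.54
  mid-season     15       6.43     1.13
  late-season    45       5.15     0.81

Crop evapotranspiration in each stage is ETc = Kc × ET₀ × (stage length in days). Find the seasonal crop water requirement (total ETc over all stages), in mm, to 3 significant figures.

321 mm

initial: 0.54 × 3.03 × 15 = 24.54 mm
mid-season: 1.13 × 6.43 × 15 = 108.99 mm
late-season: 0.81 × 5.15 × 45 = 187.72 mm
Seasonal total = 321.25 mm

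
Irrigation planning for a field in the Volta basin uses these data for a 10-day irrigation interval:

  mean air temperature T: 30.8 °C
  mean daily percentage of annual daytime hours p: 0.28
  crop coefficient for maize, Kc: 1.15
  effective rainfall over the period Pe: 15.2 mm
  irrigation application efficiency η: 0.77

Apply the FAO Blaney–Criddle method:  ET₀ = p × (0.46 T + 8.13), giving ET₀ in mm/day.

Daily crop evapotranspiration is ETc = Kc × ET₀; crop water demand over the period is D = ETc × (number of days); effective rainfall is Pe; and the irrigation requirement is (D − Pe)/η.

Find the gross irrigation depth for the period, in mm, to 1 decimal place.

73.5 mm

ET₀ = 0.28 × (0.46 × 30.8 + 8.13) = 0.28 × 22.298 = 6.2434 mm/d
ETc = Kc × ET₀ = 1.15 × 6.2434 = 7.1799 mm/d
Crop demand D = ETc × 10 d = 7.1799 × 10 = 71.799 mm
D − Pe = 71.799 − 15.2 = 56.599 mm
Gross irrigation = 56.599 / 0.77 = 73.505 mm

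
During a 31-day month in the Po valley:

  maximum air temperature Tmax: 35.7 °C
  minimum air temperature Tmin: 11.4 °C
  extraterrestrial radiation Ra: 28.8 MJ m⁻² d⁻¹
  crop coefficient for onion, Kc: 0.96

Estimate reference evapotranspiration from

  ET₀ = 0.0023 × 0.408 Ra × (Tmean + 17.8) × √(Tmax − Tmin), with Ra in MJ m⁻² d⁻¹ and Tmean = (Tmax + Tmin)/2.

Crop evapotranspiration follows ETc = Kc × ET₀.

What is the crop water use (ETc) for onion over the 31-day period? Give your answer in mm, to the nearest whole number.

Tmean = (35.7 + 11.4)/2 = 23.55 °C
0.408 Ra = 0.408 × 28.8 = 11.7504 mm/d equivalent
ET₀ = 0.0023 × 11.7504 × (23.55 + 17.8) × √24.3 = 0.0023 × 11.7504 × 41.35 × 4.9295 = 5.5088 mm/d
ETc = Kc × ET₀ = 0.96 × 5.5088 = 5.2884 mm/d
Over 31 days: 5.2884 × 31 = 163.940 mm

164 mm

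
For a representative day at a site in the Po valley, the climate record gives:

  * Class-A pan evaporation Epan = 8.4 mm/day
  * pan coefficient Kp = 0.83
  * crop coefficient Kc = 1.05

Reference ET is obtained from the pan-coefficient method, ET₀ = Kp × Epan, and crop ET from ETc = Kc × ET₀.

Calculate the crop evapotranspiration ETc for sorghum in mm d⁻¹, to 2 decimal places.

ET₀ = 0.83 × 8.4 = 6.9720 mm/d
ETc = Kc × ET₀ = 1.05 × 6.9720 = 7.3206 mm/d

7.32 mm d⁻¹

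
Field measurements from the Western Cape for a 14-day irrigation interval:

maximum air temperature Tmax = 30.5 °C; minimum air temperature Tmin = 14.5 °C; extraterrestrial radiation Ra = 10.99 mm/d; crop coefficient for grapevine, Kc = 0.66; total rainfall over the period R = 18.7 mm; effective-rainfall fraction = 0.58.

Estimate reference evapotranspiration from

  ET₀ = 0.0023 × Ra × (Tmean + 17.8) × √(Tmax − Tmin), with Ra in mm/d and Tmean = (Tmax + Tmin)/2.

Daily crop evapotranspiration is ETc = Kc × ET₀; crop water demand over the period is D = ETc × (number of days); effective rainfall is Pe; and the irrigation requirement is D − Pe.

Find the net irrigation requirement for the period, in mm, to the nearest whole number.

Tmean = (30.5 + 14.5)/2 = 22.50 °C
ET₀ = 0.0023 × 10.99 × (22.50 + 17.8) × √16.0 = 0.0023 × 10.99 × 40.30 × 4.0000 = 4.0747 mm/d
ETc = Kc × ET₀ = 0.66 × 4.0747 = 2.6893 mm/d
Crop demand D = ETc × 14 d = 2.6893 × 14 = 37.650 mm
Pe = 0.58 × 18.7 = 10.846 mm
D − Pe = 37.650 − 10.846 = 26.804 mm

27 mm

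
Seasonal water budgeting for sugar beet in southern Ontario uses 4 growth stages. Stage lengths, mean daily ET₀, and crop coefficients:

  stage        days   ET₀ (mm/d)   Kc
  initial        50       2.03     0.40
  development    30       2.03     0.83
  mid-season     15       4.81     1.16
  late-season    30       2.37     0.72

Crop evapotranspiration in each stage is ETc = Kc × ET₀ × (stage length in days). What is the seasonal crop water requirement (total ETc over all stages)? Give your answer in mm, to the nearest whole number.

226 mm

initial: 0.40 × 2.03 × 50 = 40.60 mm
development: 0.83 × 2.03 × 30 = 50.55 mm
mid-season: 1.16 × 4.81 × 15 = 83.69 mm
late-season: 0.72 × 2.37 × 30 = 51.19 mm
Seasonal total = 226.03 mm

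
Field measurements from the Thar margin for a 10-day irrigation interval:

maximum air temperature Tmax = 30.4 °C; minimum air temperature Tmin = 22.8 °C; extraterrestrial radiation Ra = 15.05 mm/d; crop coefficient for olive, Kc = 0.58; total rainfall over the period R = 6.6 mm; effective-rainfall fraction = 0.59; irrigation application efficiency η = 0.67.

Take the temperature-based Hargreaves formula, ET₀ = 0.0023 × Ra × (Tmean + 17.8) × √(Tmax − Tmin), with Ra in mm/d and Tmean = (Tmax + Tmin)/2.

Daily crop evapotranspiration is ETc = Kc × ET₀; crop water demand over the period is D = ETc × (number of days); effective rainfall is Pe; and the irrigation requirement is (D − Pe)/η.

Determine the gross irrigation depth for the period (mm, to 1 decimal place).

Tmean = (30.4 + 22.8)/2 = 26.60 °C
ET₀ = 0.0023 × 15.05 × (26.60 + 17.8) × √7.6 = 0.0023 × 15.05 × 44.40 × 2.7568 = 4.2369 mm/d
ETc = Kc × ET₀ = 0.58 × 4.2369 = 2.4574 mm/d
Crop demand D = ETc × 10 d = 2.4574 × 10 = 24.574 mm
Pe = 0.59 × 6.6 = 3.894 mm
D − Pe = 24.574 − 3.894 = 20.680 mm
Gross irrigation = 20.680 / 0.67 = 30.866 mm

30.9 mm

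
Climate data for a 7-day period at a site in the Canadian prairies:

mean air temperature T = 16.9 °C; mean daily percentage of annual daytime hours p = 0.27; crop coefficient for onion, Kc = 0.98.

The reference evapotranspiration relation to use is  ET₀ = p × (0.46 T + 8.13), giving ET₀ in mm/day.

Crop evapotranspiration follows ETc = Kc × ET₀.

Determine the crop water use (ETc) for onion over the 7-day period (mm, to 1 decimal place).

ET₀ = 0.27 × (0.46 × 16.9 + 8.13) = 0.27 × 15.904 = 4.2941 mm/d
ETc = Kc × ET₀ = 0.98 × 4.2941 = 4.2082 mm/d
Over 7 days: 4.2082 × 7 = 29.457 mm

29.5 mm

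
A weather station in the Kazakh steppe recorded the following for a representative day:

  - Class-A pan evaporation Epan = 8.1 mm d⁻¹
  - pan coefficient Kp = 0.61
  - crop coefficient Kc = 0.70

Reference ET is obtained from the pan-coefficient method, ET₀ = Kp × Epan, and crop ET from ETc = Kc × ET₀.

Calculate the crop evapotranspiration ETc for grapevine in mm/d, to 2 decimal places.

3.46 mm/d

ET₀ = 0.61 × 8.1 = 4.9410 mm/d
ETc = Kc × ET₀ = 0.70 × 4.9410 = 3.4587 mm/d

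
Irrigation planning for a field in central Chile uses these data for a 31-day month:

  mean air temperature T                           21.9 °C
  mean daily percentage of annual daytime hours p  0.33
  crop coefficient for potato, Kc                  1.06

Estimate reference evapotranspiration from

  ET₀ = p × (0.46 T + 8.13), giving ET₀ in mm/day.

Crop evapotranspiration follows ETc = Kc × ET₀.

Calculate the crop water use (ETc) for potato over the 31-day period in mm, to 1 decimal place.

197.4 mm

ET₀ = 0.33 × (0.46 × 21.9 + 8.13) = 0.33 × 18.204 = 6.0073 mm/d
ETc = Kc × ET₀ = 1.06 × 6.0073 = 6.3677 mm/d
Over 31 days: 6.3677 × 31 = 197.399 mm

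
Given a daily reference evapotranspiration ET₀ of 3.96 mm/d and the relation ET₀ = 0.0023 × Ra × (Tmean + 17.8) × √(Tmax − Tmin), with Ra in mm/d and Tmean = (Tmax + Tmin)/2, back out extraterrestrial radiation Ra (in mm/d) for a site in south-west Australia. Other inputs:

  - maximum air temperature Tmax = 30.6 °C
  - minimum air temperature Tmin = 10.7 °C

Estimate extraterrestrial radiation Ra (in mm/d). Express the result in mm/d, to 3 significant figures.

Tmean = 20.65 °C; √ΔT = 4.4609
Ra = ET₀ / [0.0023 × (Tmean+17.8) × √ΔT] = 3.96 / (0.0023 × 38.45 × 4.4609) = 10.038 mm/d

10.0 mm/d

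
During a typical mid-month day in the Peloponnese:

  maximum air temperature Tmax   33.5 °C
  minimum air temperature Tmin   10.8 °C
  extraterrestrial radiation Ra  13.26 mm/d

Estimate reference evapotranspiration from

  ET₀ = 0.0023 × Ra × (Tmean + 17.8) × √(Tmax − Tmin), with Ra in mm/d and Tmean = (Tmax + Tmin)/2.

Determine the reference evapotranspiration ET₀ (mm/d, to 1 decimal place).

5.8 mm/d

Tmean = (33.5 + 10.8)/2 = 22.15 °C
ET₀ = 0.0023 × 13.26 × (22.15 + 17.8) × √22.7 = 0.0023 × 13.26 × 39.95 × 4.7645 = 5.8050 mm/d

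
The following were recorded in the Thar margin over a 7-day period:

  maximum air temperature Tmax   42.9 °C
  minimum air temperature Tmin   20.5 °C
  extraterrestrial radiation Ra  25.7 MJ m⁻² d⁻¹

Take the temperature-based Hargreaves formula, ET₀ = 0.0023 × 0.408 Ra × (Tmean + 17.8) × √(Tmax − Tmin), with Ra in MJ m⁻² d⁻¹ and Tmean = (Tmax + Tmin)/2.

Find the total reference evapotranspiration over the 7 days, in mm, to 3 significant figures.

Tmean = (42.9 + 20.5)/2 = 31.70 °C
0.408 Ra = 0.408 × 25.7 = 10.4856 mm/d equivalent
ET₀ = 0.0023 × 10.4856 × (31.70 + 17.8) × √22.4 = 0.0023 × 10.4856 × 49.50 × 4.7329 = 5.6501 mm/d
Over 7 days: 5.6501 × 7 = 39.551 mm

39.6 mm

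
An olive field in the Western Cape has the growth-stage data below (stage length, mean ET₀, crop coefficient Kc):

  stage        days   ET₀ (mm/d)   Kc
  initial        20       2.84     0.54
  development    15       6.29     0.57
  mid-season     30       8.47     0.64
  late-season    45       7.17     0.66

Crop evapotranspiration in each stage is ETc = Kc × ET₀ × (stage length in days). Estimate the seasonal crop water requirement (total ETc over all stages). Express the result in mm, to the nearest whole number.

460 mm

initial: 0.54 × 2.84 × 20 = 30.67 mm
development: 0.57 × 6.29 × 15 = 53.78 mm
mid-season: 0.64 × 8.47 × 30 = 162.62 mm
late-season: 0.66 × 7.17 × 45 = 212.95 mm
Seasonal total = 460.02 mm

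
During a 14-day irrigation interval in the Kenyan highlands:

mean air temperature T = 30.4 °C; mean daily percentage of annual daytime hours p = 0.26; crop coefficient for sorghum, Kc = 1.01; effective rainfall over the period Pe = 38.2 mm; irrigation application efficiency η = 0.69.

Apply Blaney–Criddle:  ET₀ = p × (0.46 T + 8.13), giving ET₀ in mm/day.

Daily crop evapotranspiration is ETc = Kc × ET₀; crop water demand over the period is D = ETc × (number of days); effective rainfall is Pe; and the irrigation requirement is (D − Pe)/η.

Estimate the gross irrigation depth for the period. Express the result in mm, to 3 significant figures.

ET₀ = 0.26 × (0.46 × 30.4 + 8.13) = 0.26 × 22.114 = 5.7496 mm/d
ETc = Kc × ET₀ = 1.01 × 5.7496 = 5.8071 mm/d
Crop demand D = ETc × 14 d = 5.8071 × 14 = 81.299 mm
D − Pe = 81.299 − 38.2 = 43.099 mm
Gross irrigation = 43.099 / 0.69 = 62.462 mm

62.5 mm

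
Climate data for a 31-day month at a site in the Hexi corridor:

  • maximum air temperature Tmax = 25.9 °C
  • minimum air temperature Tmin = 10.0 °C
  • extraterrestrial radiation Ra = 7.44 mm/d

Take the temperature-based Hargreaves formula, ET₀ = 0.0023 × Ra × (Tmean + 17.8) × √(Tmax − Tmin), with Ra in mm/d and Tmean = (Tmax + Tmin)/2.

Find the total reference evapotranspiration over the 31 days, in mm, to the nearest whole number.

76 mm

Tmean = (25.9 + 10.0)/2 = 17.95 °C
ET₀ = 0.0023 × 7.44 × (17.95 + 17.8) × √15.9 = 0.0023 × 7.44 × 35.75 × 3.9875 = 2.4394 mm/d
Over 31 days: 2.4394 × 31 = 75.621 mm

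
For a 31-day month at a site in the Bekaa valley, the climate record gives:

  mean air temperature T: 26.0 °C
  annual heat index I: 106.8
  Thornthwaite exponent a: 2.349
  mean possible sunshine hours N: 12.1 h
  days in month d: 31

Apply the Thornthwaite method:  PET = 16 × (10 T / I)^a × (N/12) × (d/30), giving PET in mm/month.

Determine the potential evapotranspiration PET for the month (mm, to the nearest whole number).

135 mm

10T/I = 10 × 26.0 / 106.8 = 2.4345
(10T/I)^a = 2.4345^2.349 = 8.0849
Uncorrected PET = 16 × 8.0849 = 129.358 mm
Correction = (N/12)(d/30) = (12.1/12)(31/30) = 1.0419
PET = 129.358 × 1.0419 = 134.778 mm/month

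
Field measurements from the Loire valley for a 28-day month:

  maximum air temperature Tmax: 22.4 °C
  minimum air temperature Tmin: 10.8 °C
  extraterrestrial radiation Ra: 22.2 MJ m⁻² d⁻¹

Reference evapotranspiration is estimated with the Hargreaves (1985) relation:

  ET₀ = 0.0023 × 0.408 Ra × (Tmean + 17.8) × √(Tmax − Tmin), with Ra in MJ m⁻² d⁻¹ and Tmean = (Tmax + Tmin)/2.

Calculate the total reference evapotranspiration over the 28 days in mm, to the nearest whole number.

Tmean = (22.4 + 10.8)/2 = 16.60 °C
0.408 Ra = 0.408 × 22.2 = 9.0576 mm/d equivalent
ET₀ = 0.0023 × 9.0576 × (16.60 + 17.8) × √11.6 = 0.0023 × 9.0576 × 34.40 × 3.4059 = 2.4408 mm/d
Over 28 days: 2.4408 × 28 = 68.342 mm

68 mm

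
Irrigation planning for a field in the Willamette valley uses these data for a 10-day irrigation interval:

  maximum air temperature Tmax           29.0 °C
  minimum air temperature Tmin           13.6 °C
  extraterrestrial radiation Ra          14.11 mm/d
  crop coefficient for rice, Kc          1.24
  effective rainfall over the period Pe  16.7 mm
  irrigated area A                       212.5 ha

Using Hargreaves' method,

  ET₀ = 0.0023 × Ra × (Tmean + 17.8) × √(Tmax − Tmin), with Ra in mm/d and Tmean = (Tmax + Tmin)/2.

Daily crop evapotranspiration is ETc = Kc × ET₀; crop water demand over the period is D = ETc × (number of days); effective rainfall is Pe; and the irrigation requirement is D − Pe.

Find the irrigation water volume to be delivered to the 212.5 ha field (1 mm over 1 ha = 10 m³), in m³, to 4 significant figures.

Tmean = (29.0 + 13.6)/2 = 21.30 °C
ET₀ = 0.0023 × 14.11 × (21.30 + 17.8) × √15.4 = 0.0023 × 14.11 × 39.10 × 3.9243 = 4.9796 mm/d
ETc = Kc × ET₀ = 1.24 × 4.9796 = 6.1747 mm/d
Crop demand D = ETc × 10 d = 6.1747 × 10 = 61.747 mm
D − Pe = 61.747 − 16.7 = 45.047 mm
Volume = 45.047 mm × 212.5 ha × 10 = 95724.9 m³

95720 m³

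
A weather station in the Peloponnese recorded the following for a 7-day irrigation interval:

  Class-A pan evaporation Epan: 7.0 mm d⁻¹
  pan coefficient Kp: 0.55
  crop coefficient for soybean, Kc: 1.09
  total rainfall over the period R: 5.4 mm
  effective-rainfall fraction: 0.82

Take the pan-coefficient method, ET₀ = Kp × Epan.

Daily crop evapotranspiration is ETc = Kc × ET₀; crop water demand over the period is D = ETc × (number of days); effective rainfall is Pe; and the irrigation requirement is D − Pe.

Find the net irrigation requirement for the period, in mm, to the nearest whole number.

25 mm

ET₀ = 0.55 × 7.0 = 3.8500 mm/d
ETc = Kc × ET₀ = 1.09 × 3.8500 = 4.1965 mm/d
Crop demand D = ETc × 7 d = 4.1965 × 7 = 29.376 mm
Pe = 0.82 × 5.4 = 4.428 mm
D − Pe = 29.376 − 4.428 = 24.948 mm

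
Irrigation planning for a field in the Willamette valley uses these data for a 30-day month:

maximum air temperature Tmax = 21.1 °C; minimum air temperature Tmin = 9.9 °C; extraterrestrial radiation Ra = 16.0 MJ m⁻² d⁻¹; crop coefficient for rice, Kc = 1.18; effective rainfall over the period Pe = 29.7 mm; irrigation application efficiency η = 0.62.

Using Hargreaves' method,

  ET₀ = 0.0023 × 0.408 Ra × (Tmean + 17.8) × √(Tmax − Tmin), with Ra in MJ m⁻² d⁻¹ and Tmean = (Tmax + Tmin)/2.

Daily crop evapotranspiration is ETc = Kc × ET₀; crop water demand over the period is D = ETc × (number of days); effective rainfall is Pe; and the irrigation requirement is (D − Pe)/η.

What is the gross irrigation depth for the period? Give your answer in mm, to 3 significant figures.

Tmean = (21.1 + 9.9)/2 = 15.50 °C
0.408 Ra = 0.408 × 16.0 = 6.5280 mm/d equivalent
ET₀ = 0.0023 × 6.5280 × (15.50 + 17.8) × √11.2 = 0.0023 × 6.5280 × 33.30 × 3.3466 = 1.6732 mm/d
ETc = Kc × ET₀ = 1.18 × 1.6732 = 1.9744 mm/d
Crop demand D = ETc × 30 d = 1.9744 × 30 = 59.232 mm
D − Pe = 59.232 − 29.7 = 29.532 mm
Gross irrigation = 29.532 / 0.62 = 47.632 mm

47.6 mm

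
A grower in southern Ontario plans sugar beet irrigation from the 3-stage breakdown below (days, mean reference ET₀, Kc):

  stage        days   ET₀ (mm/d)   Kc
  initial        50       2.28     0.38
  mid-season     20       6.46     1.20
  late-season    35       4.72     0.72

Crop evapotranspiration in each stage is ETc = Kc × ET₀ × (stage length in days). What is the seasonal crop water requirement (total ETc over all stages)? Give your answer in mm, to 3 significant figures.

317 mm

initial: 0.38 × 2.28 × 50 = 43.32 mm
mid-season: 1.20 × 6.46 × 20 = 155.04 mm
late-season: 0.72 × 4.72 × 35 = 118.94 mm
Seasonal total = 317.30 mm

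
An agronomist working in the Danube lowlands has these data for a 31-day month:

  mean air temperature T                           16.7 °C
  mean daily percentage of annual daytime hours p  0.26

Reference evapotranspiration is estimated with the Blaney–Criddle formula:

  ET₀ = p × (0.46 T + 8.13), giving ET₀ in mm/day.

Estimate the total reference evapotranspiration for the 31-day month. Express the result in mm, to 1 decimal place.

127.4 mm

ET₀ = 0.26 × (0.46 × 16.7 + 8.13) = 0.26 × 15.812 = 4.1111 mm/d
Monthly total = 4.1111 × 31 = 127.444 mm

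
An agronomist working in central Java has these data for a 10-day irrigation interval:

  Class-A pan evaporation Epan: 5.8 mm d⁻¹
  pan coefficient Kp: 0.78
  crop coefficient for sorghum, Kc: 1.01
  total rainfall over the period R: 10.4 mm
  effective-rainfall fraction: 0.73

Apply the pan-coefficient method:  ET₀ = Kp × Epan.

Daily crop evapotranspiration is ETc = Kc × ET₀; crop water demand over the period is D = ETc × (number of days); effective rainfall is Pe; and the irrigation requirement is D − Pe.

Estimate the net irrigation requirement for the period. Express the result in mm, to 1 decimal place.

38.1 mm

ET₀ = 0.78 × 5.8 = 4.5240 mm/d
ETc = Kc × ET₀ = 1.01 × 4.5240 = 4.5692 mm/d
Crop demand D = ETc × 10 d = 4.5692 × 10 = 45.692 mm
Pe = 0.73 × 10.4 = 7.592 mm
D − Pe = 45.692 − 7.592 = 38.100 mm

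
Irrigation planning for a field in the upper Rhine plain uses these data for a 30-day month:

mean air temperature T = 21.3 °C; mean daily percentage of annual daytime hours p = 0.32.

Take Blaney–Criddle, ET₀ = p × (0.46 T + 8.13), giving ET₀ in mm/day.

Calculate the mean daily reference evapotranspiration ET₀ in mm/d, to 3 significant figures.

ET₀ = 0.32 × (0.46 × 21.3 + 8.13) = 0.32 × 17.928 = 5.7370 mm/d

5.74 mm/d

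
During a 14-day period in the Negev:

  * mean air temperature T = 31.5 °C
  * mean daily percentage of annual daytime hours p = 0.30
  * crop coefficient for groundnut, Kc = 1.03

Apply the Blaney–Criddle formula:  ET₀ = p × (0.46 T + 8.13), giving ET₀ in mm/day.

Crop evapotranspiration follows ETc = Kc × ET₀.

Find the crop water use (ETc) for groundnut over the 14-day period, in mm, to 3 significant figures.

ET₀ = 0.30 × (0.46 × 31.5 + 8.13) = 0.30 × 22.620 = 6.7860 mm/d
ETc = Kc × ET₀ = 1.03 × 6.7860 = 6.9896 mm/d
Over 14 days: 6.9896 × 14 = 97.854 mm

97.9 mm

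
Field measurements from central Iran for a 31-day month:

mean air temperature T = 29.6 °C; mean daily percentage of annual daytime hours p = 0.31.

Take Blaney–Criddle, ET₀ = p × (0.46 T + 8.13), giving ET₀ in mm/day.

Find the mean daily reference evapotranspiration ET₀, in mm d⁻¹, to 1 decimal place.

6.7 mm d⁻¹

ET₀ = 0.31 × (0.46 × 29.6 + 8.13) = 0.31 × 21.746 = 6.7413 mm/d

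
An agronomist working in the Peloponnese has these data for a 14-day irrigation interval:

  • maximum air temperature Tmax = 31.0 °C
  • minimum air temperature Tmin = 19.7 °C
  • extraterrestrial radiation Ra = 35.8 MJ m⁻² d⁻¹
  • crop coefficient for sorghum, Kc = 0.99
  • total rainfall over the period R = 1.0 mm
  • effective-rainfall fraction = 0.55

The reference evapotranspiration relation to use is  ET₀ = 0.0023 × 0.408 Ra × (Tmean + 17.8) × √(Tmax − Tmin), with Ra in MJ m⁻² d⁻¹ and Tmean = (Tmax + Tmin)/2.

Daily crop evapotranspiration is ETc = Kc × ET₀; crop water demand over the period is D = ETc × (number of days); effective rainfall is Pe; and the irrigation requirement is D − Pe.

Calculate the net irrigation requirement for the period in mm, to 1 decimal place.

67.0 mm

Tmean = (31.0 + 19.7)/2 = 25.35 °C
0.408 Ra = 0.408 × 35.8 = 14.6064 mm/d equivalent
ET₀ = 0.0023 × 14.6064 × (25.35 + 17.8) × √11.3 = 0.0023 × 14.6064 × 43.15 × 3.3615 = 4.8729 mm/d
ETc = Kc × ET₀ = 0.99 × 4.8729 = 4.8242 mm/d
Crop demand D = ETc × 14 d = 4.8242 × 14 = 67.539 mm
Pe = 0.55 × 1.0 = 0.550 mm
D − Pe = 67.539 − 0.550 = 66.989 mm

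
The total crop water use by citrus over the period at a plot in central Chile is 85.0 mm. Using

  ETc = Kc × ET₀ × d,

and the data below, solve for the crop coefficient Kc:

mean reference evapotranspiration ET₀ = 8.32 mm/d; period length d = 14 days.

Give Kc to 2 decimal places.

ETc = Kc × ET₀ × d  ⇒  Kc = ETc / (ET₀ × d)
Kc = 85.0 / (8.32 × 14) = 85.0 / 116.48 = 0.7297

0.73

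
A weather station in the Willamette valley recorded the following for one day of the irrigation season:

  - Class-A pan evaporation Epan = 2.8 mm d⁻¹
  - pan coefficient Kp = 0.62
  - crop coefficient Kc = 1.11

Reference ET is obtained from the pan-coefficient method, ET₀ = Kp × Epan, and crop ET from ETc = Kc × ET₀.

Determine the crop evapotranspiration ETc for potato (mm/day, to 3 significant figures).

ET₀ = 0.62 × 2.8 = 1.7360 mm/d
ETc = Kc × ET₀ = 1.11 × 1.7360 = 1.9270 mm/d

1.93 mm/day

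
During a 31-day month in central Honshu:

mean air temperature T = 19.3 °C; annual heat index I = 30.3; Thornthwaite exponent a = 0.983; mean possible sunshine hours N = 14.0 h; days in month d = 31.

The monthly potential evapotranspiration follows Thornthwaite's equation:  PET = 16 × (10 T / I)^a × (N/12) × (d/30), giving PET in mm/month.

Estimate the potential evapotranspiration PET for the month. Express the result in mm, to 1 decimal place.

119.1 mm

10T/I = 10 × 19.3 / 30.3 = 6.3696
(10T/I)^a = 6.3696^0.983 = 6.1722
Uncorrected PET = 16 × 6.1722 = 98.755 mm
Correction = (N/12)(d/30) = (14.0/12)(31/30) = 1.2056
PET = 98.755 × 1.2056 = 119.059 mm/month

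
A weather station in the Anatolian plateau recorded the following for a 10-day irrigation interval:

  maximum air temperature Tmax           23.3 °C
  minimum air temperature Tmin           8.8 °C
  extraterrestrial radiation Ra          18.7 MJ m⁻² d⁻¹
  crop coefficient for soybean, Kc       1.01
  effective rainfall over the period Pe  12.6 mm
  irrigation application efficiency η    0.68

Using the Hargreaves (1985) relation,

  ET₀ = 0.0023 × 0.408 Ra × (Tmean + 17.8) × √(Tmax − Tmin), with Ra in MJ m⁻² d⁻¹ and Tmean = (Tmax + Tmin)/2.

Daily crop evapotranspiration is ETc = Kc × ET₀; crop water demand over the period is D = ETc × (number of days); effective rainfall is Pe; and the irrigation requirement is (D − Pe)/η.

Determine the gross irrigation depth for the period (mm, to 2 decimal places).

15.07 mm

Tmean = (23.3 + 8.8)/2 = 16.05 °C
0.408 Ra = 0.408 × 18.7 = 7.6296 mm/d equivalent
ET₀ = 0.0023 × 7.6296 × (16.05 + 17.8) × √14.5 = 0.0023 × 7.6296 × 33.85 × 3.8079 = 2.2619 mm/d
ETc = Kc × ET₀ = 1.01 × 2.2619 = 2.2845 mm/d
Crop demand D = ETc × 10 d = 2.2845 × 10 = 22.845 mm
D − Pe = 22.845 − 12.6 = 10.245 mm
Gross irrigation = 10.245 / 0.68 = 15.066 mm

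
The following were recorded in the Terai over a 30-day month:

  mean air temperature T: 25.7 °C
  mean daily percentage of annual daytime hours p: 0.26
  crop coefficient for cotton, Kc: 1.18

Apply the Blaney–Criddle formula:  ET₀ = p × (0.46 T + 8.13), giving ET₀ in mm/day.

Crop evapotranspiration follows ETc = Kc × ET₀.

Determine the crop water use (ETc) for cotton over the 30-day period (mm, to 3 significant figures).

ET₀ = 0.26 × (0.46 × 25.7 + 8.13) = 0.26 × 19.952 = 5.1875 mm/d
ETc = Kc × ET₀ = 1.18 × 5.1875 = 6.1213 mm/d
Over 30 days: 6.1213 × 30 = 183.639 mm

184 mm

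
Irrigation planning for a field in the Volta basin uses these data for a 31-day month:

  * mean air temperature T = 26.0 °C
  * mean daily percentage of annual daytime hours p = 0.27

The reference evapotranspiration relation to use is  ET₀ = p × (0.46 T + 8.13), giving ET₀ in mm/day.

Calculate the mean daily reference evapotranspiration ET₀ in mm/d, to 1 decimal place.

5.4 mm/d

ET₀ = 0.27 × (0.46 × 26.0 + 8.13) = 0.27 × 20.090 = 5.4243 mm/d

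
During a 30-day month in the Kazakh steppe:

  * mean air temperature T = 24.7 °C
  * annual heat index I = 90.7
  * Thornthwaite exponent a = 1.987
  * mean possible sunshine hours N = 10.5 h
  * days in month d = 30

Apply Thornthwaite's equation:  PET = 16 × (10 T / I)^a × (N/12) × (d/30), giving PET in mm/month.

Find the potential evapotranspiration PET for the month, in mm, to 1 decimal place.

102.5 mm

10T/I = 10 × 24.7 / 90.7 = 2.7233
(10T/I)^a = 2.7233^1.987 = 7.3204
Uncorrected PET = 16 × 7.3204 = 117.126 mm
Correction = (N/12)(d/30) = (10.5/12)(30/30) = 0.8750
PET = 117.126 × 0.8750 = 102.485 mm/month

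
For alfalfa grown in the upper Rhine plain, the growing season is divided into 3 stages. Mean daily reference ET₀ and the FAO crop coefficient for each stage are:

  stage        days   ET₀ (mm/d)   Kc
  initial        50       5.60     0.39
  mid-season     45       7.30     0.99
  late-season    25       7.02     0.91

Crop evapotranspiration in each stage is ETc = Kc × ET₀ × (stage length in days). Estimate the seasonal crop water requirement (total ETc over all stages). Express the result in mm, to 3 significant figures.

initial: 0.39 × 5.60 × 50 = 109.20 mm
mid-season: 0.99 × 7.30 × 45 = 325.22 mm
late-season: 0.91 × 7.02 × 25 = 159.71 mm
Seasonal total = 594.13 mm

594 mm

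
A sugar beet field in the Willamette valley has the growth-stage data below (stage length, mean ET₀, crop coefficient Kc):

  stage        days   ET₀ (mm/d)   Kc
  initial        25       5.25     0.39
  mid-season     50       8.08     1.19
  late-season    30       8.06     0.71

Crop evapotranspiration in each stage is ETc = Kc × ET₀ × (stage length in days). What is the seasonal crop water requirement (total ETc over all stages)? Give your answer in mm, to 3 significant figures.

initial: 0.39 × 5.25 × 25 = 51.19 mm
mid-season: 1.19 × 8.08 × 50 = 480.76 mm
late-season: 0.71 × 8.06 × 30 = 171.68 mm
Seasonal total = 703.63 mm

704 mm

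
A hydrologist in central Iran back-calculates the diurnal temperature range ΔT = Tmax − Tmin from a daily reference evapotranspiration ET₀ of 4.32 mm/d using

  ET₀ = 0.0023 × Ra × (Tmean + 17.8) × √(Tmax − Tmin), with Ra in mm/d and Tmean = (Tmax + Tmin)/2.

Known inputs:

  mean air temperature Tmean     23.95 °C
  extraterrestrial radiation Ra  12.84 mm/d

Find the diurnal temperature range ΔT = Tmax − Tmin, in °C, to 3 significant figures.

√ΔT = ET₀ / [0.0023 × Ra × (Tmean+17.8)] = 4.32 / (0.0023 × 12.84 × 41.75) = 3.5038
ΔT = 3.5038² = 12.277 °C

12.3 °C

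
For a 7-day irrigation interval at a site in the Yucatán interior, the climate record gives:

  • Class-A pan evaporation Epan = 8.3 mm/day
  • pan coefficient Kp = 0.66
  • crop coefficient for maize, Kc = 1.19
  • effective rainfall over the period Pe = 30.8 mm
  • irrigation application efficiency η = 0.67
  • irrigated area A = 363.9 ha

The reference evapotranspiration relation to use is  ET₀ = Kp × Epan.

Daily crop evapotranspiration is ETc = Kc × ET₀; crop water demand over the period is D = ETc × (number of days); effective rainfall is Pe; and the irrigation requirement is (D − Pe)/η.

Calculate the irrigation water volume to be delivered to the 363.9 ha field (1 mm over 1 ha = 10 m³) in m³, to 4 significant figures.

ET₀ = 0.66 × 8.3 = 5.4780 mm/d
ETc = Kc × ET₀ = 1.19 × 5.4780 = 6.5188 mm/d
Crop demand D = ETc × 7 d = 6.5188 × 7 = 45.632 mm
D − Pe = 45.632 − 30.8 = 14.832 mm
Gross irrigation = 14.832 / 0.67 = 22.137 mm
Volume = 22.137 mm × 363.9 ha × 10 = 80556.5 m³

80560 m³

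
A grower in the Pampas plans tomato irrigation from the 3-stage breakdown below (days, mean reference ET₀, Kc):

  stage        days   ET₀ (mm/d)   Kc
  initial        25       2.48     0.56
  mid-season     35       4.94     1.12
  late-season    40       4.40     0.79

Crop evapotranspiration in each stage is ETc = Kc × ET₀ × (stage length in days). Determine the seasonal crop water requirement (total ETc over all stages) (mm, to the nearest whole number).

367 mm

initial: 0.56 × 2.48 × 25 = 34.72 mm
mid-season: 1.12 × 4.94 × 35 = 193.65 mm
late-season: 0.79 × 4.40 × 40 = 139.04 mm
Seasonal total = 367.41 mm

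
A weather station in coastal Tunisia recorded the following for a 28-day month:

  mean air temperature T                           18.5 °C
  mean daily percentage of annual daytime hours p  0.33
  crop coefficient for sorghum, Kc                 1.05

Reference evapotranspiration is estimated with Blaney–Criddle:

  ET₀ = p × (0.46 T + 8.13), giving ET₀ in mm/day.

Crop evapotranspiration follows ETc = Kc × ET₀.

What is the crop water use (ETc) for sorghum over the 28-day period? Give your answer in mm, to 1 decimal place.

161.4 mm

ET₀ = 0.33 × (0.46 × 18.5 + 8.13) = 0.33 × 16.640 = 5.4912 mm/d
ETc = Kc × ET₀ = 1.05 × 5.4912 = 5.7658 mm/d
Over 28 days: 5.7658 × 28 = 161.442 mm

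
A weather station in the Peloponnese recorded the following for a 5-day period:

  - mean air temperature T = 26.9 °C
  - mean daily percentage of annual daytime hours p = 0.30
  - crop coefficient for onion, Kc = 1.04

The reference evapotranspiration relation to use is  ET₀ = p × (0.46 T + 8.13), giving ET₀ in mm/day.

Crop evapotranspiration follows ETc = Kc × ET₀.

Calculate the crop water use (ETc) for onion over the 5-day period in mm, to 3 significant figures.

ET₀ = 0.30 × (0.46 × 26.9 + 8.13) = 0.30 × 20.504 = 6.1512 mm/d
ETc = Kc × ET₀ = 1.04 × 6.1512 = 6.3972 mm/d
Over 5 days: 6.3972 × 5 = 31.986 mm

32.0 mm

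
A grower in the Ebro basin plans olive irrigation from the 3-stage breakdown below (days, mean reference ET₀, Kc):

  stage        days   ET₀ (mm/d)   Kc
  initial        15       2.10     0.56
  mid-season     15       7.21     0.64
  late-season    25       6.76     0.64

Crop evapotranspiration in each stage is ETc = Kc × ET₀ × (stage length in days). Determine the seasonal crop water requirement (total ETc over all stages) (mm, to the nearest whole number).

195 mm

initial: 0.56 × 2.10 × 15 = 17.64 mm
mid-season: 0.64 × 7.21 × 15 = 69.22 mm
late-season: 0.64 × 6.76 × 25 = 108.16 mm
Seasonal total = 195.02 mm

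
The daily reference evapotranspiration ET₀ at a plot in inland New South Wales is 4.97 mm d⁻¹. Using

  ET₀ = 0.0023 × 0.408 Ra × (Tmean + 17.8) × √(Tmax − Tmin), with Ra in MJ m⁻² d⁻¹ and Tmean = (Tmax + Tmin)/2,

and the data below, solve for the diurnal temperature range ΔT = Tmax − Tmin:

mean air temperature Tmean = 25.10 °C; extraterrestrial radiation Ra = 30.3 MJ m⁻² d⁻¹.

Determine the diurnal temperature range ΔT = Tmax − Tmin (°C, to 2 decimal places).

16.60 °C

√ΔT = ET₀ / [0.0023 × 0.408 × Ra × (Tmean+17.8)] = 4.97 / (0.0023 × 12.3624 × 42.90) = 4.0744
ΔT = 4.0744² = 16.601 °C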